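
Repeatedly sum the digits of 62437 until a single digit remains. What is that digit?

4

6+2+4+3+7 = 22
2+2 = 4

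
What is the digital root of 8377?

8+3+7+7 = 25
2+5 = 7

7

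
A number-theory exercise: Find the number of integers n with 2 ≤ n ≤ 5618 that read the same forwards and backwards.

The integers in [2, 5618] that read the same forwards and backwards: 2, 3, 4, 5, 6, 7, …, 5445, 5555.
153 qualify.

153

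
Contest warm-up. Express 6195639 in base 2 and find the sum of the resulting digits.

6195639 in base 2 is 10111101000100110110111.
Digit sum: 1+0+1+1+1+1+0+1+0+0+0+1+0+0+1+1+0+1+1+0+1+1+1 = 14.

14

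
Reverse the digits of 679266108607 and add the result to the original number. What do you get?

1386067771583

Reverse of 679266108607 is 706801662976.
679266108607 + 706801662976 = 1386067771583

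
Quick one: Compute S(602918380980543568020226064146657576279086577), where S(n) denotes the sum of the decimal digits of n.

6+0+2+9+1+8+3+8+0+9+8+0+5+4+3+5+6+8+0+2+0+2+2+6+0+6+4+1+4+6+6+5+7+5+7+6+2+7+9+0+8+6+5+7+7 = 205

205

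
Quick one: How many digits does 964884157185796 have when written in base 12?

14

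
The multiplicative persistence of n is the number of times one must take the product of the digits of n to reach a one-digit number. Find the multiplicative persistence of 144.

144 → 16 → 6 (2 steps)

2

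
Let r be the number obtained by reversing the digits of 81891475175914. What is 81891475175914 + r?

Reverse of 81891475175914 is 41957157419818.
81891475175914 + 41957157419818 = 123848632595732

123848632595732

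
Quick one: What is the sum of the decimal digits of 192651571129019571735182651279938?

148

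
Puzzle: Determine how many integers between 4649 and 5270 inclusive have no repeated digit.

344

The integers in [4649, 5270] that have no repeated digit: 4650, 4651, 4652, 4653, 4657, 4658, …, 5269, 5270.
344 qualify.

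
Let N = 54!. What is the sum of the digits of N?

54! = 230843697339241380472092742683027581083278564571807941132288000000000000
Sum of its 72 digits: 261.

261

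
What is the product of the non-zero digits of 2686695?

155520

2×6×8×6×6×9×5 = 155520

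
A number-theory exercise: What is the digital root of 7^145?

7

The digital root of n equals n mod 9 (or 9 when 9 | n), so we need 7^145 mod 9.
7^145 ≡ 7 (mod 9), so the digital root is 7.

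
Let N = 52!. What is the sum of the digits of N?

52! = 80658175170943878571660636856403766975289505440883277824000000000000
Sum of its 68 digits: 279.

279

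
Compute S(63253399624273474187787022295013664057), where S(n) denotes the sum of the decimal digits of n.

169

6+3+2+5+3+3+9+9+6+2+4+2+7+3+4+7+4+1+8+7+7+8+7+0+2+2+2+9+5+0+1+3+6+6+4+0+5+7 = 169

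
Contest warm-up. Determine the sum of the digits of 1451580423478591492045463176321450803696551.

1+4+5+1+5+8+0+4+2+3+4+7+8+5+9+1+4+9+2+0+4+5+4+6+3+1+7+6+3+2+1+4+5+0+8+0+3+6+9+6+5+5+1 = 176

176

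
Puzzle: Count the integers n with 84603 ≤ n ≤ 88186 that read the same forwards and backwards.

The integers in [84603, 88186] that read the same forwards and backwards: 84648, 84748, 84848, 84948, 85058, 85158, …, 87978, 88088.
35 qualify.

35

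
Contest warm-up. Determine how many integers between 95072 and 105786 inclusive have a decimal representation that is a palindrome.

The integers in [95072, 105786] that have a decimal representation that is a palindrome: 95159, 95259, 95359, 95459, 95559, 95659, …, 104401, 105501.
55 qualify.

55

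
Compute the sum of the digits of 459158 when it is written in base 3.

18

459158 in base 3 is 212022211212.
Digit sum: 2+1+2+0+2+2+2+1+1+2+1+2 = 18.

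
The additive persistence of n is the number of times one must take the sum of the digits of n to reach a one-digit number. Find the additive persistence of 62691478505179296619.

2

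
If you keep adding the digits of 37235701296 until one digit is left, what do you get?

9

3+7+2+3+5+7+0+1+2+9+6 = 45
4+5 = 9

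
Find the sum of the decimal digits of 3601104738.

3+6+0+1+1+0+4+7+3+8 = 33

33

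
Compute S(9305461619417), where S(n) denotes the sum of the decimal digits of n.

9+3+0+5+4+6+1+6+1+9+4+1+7 = 56

56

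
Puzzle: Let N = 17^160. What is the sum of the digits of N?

892

17^160 = 74443609190419550764562450397778200846849192983001551466849044370008879517232307105675227070196683723355515193456559323901778769141226118951876996802487398051974943265833071289084569071200666892801
Sum of its 197 digits: 892.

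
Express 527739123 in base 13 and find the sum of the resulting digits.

51

527739123 in base 13 is 85447C92.
Digit sum: 8+5+4+4+7+12+9+2 = 51.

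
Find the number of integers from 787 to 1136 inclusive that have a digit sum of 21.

The integers in [787, 1136] that have a digit sum of 21: 795, 849, 858, 867, 876, 885, …, 984, 993.
14 qualify.

14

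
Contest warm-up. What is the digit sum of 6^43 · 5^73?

6^43 · 5^73 = 3057131240093494557095691561698913574218750000000000000000000000000000000000000000000
Sum of its 85 digits: 189.

189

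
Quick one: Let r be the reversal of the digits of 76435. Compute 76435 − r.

Reverse of 76435 is 53467.
76435 − 53467 = 22968

22968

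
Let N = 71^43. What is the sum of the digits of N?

341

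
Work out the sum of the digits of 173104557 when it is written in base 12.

173104557 in base 12 is 49B802B9.
Digit sum: 4+9+11+8+0+2+11+9 = 54.

54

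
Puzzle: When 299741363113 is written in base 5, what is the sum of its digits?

41

299741363113 in base 5 is 14402332242104423.
Digit sum: 1+4+4+0+2+3+3+2+2+4+2+1+0+4+4+2+3 = 41.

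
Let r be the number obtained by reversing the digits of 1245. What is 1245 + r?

Reverse of 1245 is 5421.
1245 + 5421 = 6666

6666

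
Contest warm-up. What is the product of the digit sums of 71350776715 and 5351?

686

S(71350776715) = 7+1+3+5+0+7+7+6+7+1+5 = 49.
S(5351) = 5+3+5+1 = 14.
49 · 14 = 686.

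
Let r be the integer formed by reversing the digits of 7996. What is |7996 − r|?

999

Reverse of 7996 is 6997.
|7996 − 6997| = 999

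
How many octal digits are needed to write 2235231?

2235231 in base 8 is 10415537, which has 8 digits.

8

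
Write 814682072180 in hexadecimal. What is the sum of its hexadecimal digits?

95

814682072180 in base 16 is BDAED5E474.
Digit sum: 11+13+10+14+13+5+14+4+7+4 = 95.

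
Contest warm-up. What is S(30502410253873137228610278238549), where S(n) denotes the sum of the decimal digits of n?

3+0+5+0+2+4+1+0+2+5+3+8+7+3+1+3+7+2+2+8+6+1+0+2+7+8+2+3+8+5+4+9 = 121

121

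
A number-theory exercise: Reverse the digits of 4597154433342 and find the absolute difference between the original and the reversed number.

Reverse of 4597154433342 is 2433344517954.
|4597154433342 − 2433344517954| = 2163809915388

2163809915388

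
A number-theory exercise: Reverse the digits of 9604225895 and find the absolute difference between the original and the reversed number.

Reverse of 9604225895 is 5985224069.
|9604225895 − 5985224069| = 3619001826

3619001826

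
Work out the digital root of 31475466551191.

4

3+1+4+7+5+4+6+6+5+5+1+1+9+1 = 58
5+8 = 13
1+3 = 4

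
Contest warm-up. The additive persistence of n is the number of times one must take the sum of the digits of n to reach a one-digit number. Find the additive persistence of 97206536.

3

97206536 → 38 → 11 → 2 (3 steps)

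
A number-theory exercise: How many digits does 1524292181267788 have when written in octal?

1524292181267788 in base 8 is 53245275577712514, which has 17 digits.

17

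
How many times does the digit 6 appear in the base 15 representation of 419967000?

419967000 in base 15 is 26D09A00.
The digit 6 appears 1 time.

1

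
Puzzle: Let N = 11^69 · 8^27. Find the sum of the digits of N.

451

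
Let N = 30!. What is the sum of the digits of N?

117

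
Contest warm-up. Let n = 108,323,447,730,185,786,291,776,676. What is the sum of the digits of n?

1+0+8+3+2+3+4+4+7+7+3+0+1+8+5+7+8+6+2+9+1+7+7+6+6+7+6 = 128

128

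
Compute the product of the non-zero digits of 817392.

3024

8×1×7×3×9×2 = 3024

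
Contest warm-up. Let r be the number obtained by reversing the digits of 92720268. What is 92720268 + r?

178922997

Reverse of 92720268 is 86202729.
92720268 + 86202729 = 178922997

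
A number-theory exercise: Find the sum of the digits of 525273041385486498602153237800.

5+2+5+2+7+3+0+4+1+3+8+5+4+8+6+4+9+8+6+0+2+1+5+3+2+3+7+8+0+0 = 121

121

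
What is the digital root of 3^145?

9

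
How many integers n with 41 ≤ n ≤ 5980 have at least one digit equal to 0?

1530

The integers in [41, 5980] that have at least one digit equal to 0: 50, 60, 70, 80, 90, 100, …, 5970, 5980.
1530 qualify.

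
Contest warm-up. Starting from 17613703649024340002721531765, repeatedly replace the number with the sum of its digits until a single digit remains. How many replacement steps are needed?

3

17613703649024340002721531765 → 99 → 18 → 9 (3 steps)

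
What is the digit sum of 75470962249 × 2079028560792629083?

121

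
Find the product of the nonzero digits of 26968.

2×6×9×6×8 = 5184

5184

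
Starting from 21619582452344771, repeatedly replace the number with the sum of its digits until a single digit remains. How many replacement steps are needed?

2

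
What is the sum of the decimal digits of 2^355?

2^355 = 73391955711682288371546268649666782105490079653384995959602842860381532034831513858240593699524021969747968
Sum of its 107 digits: 524.

524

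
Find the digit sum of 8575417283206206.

8+5+7+5+4+1+7+2+8+3+2+0+6+2+0+6 = 66

66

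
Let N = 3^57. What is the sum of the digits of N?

3^57 = 1570042899082081611640534563
Sum of its 28 digits: 108.

108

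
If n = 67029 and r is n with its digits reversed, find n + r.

159105

Reverse of 67029 is 92076.
67029 + 92076 = 159105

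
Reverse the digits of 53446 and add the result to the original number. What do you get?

117881

Reverse of 53446 is 64435.
53446 + 64435 = 117881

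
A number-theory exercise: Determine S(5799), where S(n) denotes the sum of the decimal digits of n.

5+7+9+9 = 30

30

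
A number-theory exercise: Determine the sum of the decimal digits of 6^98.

6^98 = 18147739541668636280463618532168272792698436402026524209529776843597142818816
Sum of its 77 digits: 360.

360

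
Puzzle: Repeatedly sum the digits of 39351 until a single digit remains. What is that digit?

3+9+3+5+1 = 21
2+1 = 3

3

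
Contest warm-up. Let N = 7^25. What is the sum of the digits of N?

7^25 = 1341068619663964900807
Sum of its 22 digits: 97.

97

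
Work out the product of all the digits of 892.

144

8×9×2 = 144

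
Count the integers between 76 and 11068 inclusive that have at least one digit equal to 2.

3709

The integers in [76, 11068] that have at least one digit equal to 2: 82, 92, 102, 112, 120, 121, …, 11052, 11062.
3709 qualify.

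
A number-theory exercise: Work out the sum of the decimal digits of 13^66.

325

13^66 = 33133037516798621392881499511582656606724154320695568102640872889340074409
Sum of its 74 digits: 325.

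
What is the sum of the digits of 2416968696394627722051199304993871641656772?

212

2+4+1+6+9+6+8+6+9+6+3+9+4+6+2+7+7+2+2+0+5+1+1+9+9+3+0+4+9+9+3+8+7+1+6+4+1+6+5+6+7+7+2 = 212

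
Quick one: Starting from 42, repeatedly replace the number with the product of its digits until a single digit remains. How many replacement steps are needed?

42 → 8 (1 step)

1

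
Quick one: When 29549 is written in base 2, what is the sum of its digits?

10

29549 in base 2 is 111001101101101.
Digit sum: 1+1+1+0+0+1+1+0+1+1+0+1+1+0+1 = 10.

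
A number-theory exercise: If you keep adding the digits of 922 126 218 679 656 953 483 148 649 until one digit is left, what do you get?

9+2+2+1+2+6+2+1+8+6+7+9+6+5+6+9+5+3+4+8+3+1+4+8+6+4+9 = 136
1+3+6 = 10
1+0 = 1

1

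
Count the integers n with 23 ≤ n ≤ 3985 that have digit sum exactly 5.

50

The integers in [23, 3985] that have digit sum exactly 5: 23, 32, 41, 50, 104, 113, …, 3110, 3200.
50 qualify.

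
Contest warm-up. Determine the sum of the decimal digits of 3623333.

23

3+6+2+3+3+3+3 = 23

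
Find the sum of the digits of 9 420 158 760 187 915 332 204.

9+4+2+0+1+5+8+7+6+0+1+8+7+9+1+5+3+3+2+2+0+4 = 87

87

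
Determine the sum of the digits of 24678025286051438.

2+4+6+7+8+0+2+5+2+8+6+0+5+1+4+3+8 = 71

71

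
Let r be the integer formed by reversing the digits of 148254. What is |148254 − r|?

304587

Reverse of 148254 is 452841.
|148254 − 452841| = 304587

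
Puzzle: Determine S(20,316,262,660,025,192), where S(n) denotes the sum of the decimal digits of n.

53

2+0+3+1+6+2+6+2+6+6+0+0+2+5+1+9+2 = 53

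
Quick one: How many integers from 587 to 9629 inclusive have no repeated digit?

4687

The integers in [587, 9629] that have no repeated digit: 587, 589, 590, 591, 592, 593, …, 9627, 9628.
4687 qualify.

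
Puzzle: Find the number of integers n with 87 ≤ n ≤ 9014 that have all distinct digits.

The integers in [87, 9014] that have all distinct digits: 87, 89, 90, 91, 92, 93, …, 9013, 9014.
4694 qualify.

4694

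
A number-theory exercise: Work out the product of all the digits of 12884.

1×2×8×8×4 = 512

512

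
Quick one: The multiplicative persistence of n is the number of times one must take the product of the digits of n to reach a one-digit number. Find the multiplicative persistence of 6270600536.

6270600536 → 0 (1 step)

1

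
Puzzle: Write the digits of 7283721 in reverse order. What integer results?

Reversing 7283721 gives 1273827.

1273827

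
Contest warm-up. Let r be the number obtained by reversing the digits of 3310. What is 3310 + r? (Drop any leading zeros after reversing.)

3443

Reverse of 3310 is 133.
3310 + 133 = 3443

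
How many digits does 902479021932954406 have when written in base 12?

902479021932954406 in base 12 is 4A6AB0406B5A0891A, which has 17 digits.

17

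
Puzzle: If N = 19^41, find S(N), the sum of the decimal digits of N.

208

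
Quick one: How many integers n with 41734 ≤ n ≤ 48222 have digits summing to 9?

20

The integers in [41734, 48222] that have digits summing to 9: 42003, 42012, 42021, 42030, 42102, 42111, …, 44100, 45000.
20 qualify.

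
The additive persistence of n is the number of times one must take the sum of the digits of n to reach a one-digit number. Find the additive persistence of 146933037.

2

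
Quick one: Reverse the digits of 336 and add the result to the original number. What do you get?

969

Reverse of 336 is 633.
336 + 633 = 969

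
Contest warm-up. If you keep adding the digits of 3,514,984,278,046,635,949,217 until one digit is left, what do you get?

8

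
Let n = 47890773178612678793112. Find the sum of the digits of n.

114

4+7+8+9+0+7+7+3+1+7+8+6+1+2+6+7+8+7+9+3+1+1+2 = 114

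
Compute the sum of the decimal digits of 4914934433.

44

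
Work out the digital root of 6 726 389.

6+7+2+6+3+8+9 = 41
4+1 = 5
(Equivalently, 6 726 389 mod 9 = 5.)

5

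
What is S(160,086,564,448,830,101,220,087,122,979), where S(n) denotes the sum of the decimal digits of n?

1+6+0+0+8+6+5+6+4+4+4+8+8+3+0+1+0+1+2+2+0+0+8+7+1+2+2+9+7+9 = 114

114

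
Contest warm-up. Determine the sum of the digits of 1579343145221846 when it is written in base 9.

78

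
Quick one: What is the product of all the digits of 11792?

126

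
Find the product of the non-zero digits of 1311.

3

1×3×1×1 = 3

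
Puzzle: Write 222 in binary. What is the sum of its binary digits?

6

222 in base 2 is 11011110.
Digit sum: 1+1+0+1+1+1+1+0 = 6.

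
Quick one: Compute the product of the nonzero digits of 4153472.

4×1×5×3×4×7×2 = 3360

3360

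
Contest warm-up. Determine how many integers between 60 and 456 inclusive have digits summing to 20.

3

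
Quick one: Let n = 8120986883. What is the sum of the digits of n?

53

8+1+2+0+9+8+6+8+8+3 = 53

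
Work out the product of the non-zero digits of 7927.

882

7×9×2×7 = 882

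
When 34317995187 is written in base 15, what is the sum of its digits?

77

34317995187 in base 15 is D5CC64D0C.
Digit sum: 13+5+12+12+6+4+13+0+12 = 77.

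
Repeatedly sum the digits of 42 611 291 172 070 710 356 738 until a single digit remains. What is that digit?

2

4+2+6+1+1+2+9+1+1+7+2+0+7+0+7+1+0+3+5+6+7+3+8 = 83
8+3 = 11
1+1 = 2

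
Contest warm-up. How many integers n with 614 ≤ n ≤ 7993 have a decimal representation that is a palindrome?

108

The integers in [614, 7993] that have a decimal representation that is a palindrome: 616, 626, 636, 646, 656, 666, …, 7777, 7887.
108 qualify.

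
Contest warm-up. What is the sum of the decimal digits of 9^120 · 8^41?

720

9^120 · 8^41 = 34339233699205106506777242443280383135329484137570374817516575805074900358593817787446565268278079877845003691194505869486662329387074885854350968619008
Sum of its 152 digits: 720.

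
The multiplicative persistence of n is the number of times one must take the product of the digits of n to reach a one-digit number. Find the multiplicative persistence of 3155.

4

3155 → 75 → 35 → 15 → 5 (4 steps)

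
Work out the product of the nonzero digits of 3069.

162

3×6×9 = 162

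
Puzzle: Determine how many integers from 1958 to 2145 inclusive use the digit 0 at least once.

118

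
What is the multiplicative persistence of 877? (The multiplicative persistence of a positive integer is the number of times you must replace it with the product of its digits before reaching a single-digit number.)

877 → 392 → 54 → 20 → 0 (4 steps)

4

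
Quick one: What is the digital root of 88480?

1

8+8+4+8+0 = 28
2+8 = 10
1+0 = 1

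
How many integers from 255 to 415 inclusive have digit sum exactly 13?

The integers in [255, 415] that have digit sum exactly 13: 256, 265, 274, 283, 292, 319, …, 391, 409.
15 qualify.

15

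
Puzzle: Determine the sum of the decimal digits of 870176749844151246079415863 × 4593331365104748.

870176749844151246079415863 × 4593331365104748 = 3997010158244048054613089319120769647817524
Sum of its 43 digits: 183.

183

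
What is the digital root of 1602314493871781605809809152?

1

1+6+0+2+3+1+4+4+9+3+8+7+1+7+8+1+6+0+5+8+0+9+8+0+9+1+5+2 = 118
1+1+8 = 10
1+0 = 1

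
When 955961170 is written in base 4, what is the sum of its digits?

955961170 in base 4 is 320332230331102.
Digit sum: 3+2+0+3+3+2+2+3+0+3+3+1+1+0+2 = 28.

28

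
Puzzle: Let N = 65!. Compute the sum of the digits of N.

65! = 8247650592082470666723170306785496252186258551345437492922123134388955774976000000000000000
Sum of its 91 digits: 351.

351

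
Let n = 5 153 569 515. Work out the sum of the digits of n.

45

5+1+5+3+5+6+9+5+1+5 = 45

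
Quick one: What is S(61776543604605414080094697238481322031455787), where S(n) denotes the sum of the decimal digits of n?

6+1+7+7+6+5+4+3+6+0+4+6+0+5+4+1+4+0+8+0+0+9+4+6+9+7+2+3+8+4+8+1+3+2+2+0+3+1+4+5+5+7+8+7 = 185

185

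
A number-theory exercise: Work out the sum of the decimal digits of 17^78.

451

17^78 = 944095369389803355596663027856831577391953564506535612111468930930640435654631174564988159754209
Sum of its 96 digits: 451.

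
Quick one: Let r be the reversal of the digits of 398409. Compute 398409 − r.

-506484

Reverse of 398409 is 904893.
398409 − 904893 = -506484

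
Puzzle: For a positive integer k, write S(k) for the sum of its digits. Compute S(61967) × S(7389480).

1131

S(61967) = 6+1+9+6+7 = 29.
S(7389480) = 7+3+8+9+4+8+0 = 39.
29 · 39 = 1131.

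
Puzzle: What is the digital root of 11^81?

8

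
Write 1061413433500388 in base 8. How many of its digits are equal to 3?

3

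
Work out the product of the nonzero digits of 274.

2×7×4 = 56

56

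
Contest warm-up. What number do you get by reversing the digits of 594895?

598495

Reversing 594895 gives 598495.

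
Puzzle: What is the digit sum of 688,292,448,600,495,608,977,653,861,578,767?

181

6+8+8+2+9+2+4+4+8+6+0+0+4+9+5+6+0+8+9+7+7+6+5+3+8+6+1+5+7+8+7+6+7 = 181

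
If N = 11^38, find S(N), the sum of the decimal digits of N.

184

11^38 = 3740434344477351388916475705363381856681
Sum of its 40 digits: 184.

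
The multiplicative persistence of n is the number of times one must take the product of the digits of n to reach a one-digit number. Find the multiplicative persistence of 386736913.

4

386736913 → 489888 → 147456 → 3360 → 0 (4 steps)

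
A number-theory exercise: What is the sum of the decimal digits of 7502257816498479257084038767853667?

176

7+5+0+2+2+5+7+8+1+6+4+9+8+4+7+9+2+5+7+0+8+4+0+3+8+7+6+7+8+5+3+6+6+7 = 176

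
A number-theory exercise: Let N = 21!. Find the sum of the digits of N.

63

21! = 51090942171709440000
Sum of its 20 digits: 63.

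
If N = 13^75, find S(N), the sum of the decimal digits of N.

13^75 = 351359275572476457528076248233878088223680602077771392868333936199179517454013845557
Sum of its 84 digits: 397.

397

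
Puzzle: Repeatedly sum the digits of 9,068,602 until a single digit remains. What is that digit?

9+0+6+8+6+0+2 = 31
3+1 = 4

4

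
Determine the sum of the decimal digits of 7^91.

322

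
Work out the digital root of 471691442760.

6

4+7+1+6+9+1+4+4+2+7+6+0 = 51
5+1 = 6
(Equivalently, 471691442760 mod 9 = 6.)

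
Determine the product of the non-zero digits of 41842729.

32256

4×1×8×4×2×7×2×9 = 32256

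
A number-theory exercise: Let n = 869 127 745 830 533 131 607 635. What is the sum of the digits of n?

103

8+6+9+1+2+7+7+4+5+8+3+0+5+3+3+1+3+1+6+0+7+6+3+5 = 103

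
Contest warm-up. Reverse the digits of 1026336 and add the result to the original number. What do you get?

7362537

Reverse of 1026336 is 6336201.
1026336 + 6336201 = 7362537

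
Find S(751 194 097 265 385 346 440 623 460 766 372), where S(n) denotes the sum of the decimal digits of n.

7+5+1+1+9+4+0+9+7+2+6+5+3+8+5+3+4+6+4+4+0+6+2+3+4+6+0+7+6+6+3+7+2 = 145

145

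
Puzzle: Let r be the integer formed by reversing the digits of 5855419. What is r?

Reversing 5855419 gives 9145585.

9145585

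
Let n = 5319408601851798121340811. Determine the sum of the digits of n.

96

5+3+1+9+4+0+8+6+0+1+8+5+1+7+9+8+1+2+1+3+4+0+8+1+1 = 96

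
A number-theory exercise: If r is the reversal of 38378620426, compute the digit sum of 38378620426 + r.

44

Reversal of 38378620426 is 62402687383; 38378620426 + 62402687383 = 100781307809.
Digit sum of 100781307809: 1+0+0+7+8+1+3+0+7+8+0+9 = 44.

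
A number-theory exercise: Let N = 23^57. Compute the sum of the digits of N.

23^57 = 415419284132315712417280030850401847268465234537470378097327641202361494857303
Sum of its 78 digits: 305.

305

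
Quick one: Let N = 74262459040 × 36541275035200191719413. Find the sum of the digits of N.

148

74262459040 × 36541275035200191719413 = 2713644940570928795763055085343520
Sum of its 34 digits: 148.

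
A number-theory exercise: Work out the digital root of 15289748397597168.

9

1+5+2+8+9+7+4+8+3+9+7+5+9+7+1+6+8 = 99
9+9 = 18
1+8 = 9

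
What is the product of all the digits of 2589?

720

2×5×8×9 = 720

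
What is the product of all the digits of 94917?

2268

9×4×9×1×7 = 2268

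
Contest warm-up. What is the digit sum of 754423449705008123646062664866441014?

7+5+4+4+2+3+4+4+9+7+0+5+0+0+8+1+2+3+6+4+6+0+6+2+6+6+4+8+6+6+4+4+1+0+1+4 = 142

142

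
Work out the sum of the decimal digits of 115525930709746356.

1+1+5+5+2+5+9+3+0+7+0+9+7+4+6+3+5+6 = 78

78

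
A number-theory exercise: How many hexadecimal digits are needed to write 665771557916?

10

665771557916 in base 16 is 9B0313C41C, which has 10 digits.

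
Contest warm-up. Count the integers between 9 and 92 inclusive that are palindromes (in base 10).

The integers in [9, 92] that are palindromes (in base 10): 9, 11, 22, 33, 44, 55, 66, 77, 88.
9 qualify.

9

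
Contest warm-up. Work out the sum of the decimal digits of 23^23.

146

23^23 = 20880467999847912034355032910567
Sum of its 32 digits: 146.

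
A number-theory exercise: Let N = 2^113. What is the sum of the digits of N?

158

2^113 = 10384593717069655257060992658440192
Sum of its 35 digits: 158.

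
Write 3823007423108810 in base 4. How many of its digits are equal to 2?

3823007423108810 in base 4 is 31211100011013123121123022.
The digit 2 appears 6 times.

6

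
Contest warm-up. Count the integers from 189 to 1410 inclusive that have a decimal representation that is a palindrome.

85

The integers in [189, 1410] that have a decimal representation that is a palindrome: 191, 202, 212, 222, 232, 242, …, 1221, 1331.
85 qualify.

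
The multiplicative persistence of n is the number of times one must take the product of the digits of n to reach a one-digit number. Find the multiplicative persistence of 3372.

3

3372 → 126 → 12 → 2 (3 steps)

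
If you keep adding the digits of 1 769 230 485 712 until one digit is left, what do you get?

1+7+6+9+2+3+0+4+8+5+7+1+2 = 55
5+5 = 10
1+0 = 1
(Equivalently, 1 769 230 485 712 mod 9 = 1.)

1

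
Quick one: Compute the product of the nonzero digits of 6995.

2430

6×9×9×5 = 2430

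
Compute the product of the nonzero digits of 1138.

1×1×3×8 = 24

24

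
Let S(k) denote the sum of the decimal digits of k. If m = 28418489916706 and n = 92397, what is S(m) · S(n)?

2190

S(28418489916706) = 2+8+4+1+8+4+8+9+9+1+6+7+0+6 = 73.
S(92397) = 9+2+3+9+7 = 30.
73 · 30 = 2190.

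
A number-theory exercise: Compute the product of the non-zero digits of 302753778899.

160030080

3×2×7×5×3×7×7×8×8×9×9 = 160030080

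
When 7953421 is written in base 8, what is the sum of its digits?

7953421 in base 8 is 36256015.
Digit sum: 3+6+2+5+6+0+1+5 = 28.

28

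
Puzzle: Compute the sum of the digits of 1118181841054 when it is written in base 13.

70

1118181841054 in base 13 is 815A08A56C5.
Digit sum: 8+1+5+10+0+8+10+5+6+12+5 = 70.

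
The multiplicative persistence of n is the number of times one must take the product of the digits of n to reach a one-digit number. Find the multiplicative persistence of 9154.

9154 → 180 → 0 (2 steps)

2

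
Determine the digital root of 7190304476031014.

5

7+1+9+0+3+0+4+4+7+6+0+3+1+0+1+4 = 50
5+0 = 5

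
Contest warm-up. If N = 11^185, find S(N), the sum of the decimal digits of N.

914

11^185 = 4546181331788754829059541304472527258916852725874695267335449419996951963427561999598303275535710744926102593355190618055605767573555747753393746554992911707443737755948940316441073912206223851
Sum of its 193 digits: 914.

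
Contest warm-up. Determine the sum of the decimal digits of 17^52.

298

17^52 = 9623740671590430512036973218231244061509899995368999956333424961
Sum of its 64 digits: 298.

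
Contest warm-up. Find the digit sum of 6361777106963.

62

6+3+6+1+7+7+7+1+0+6+9+6+3 = 62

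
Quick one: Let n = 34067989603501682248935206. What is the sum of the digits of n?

116

3+4+0+6+7+9+8+9+6+0+3+5+0+1+6+8+2+2+4+8+9+3+5+2+0+6 = 116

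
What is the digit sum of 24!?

24! = 620448401733239439360000
Sum of its 24 digits: 81.

81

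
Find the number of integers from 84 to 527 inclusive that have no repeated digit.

324

The integers in [84, 527] that have no repeated digit: 84, 85, 86, 87, 89, 90, …, 526, 527.
324 qualify.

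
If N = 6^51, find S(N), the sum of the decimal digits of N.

216

6^51 = 4849687664788584363858837602739217760256
Sum of its 40 digits: 216.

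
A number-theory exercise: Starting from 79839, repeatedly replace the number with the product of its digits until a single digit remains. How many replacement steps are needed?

79839 → 13608 → 0 (2 steps)

2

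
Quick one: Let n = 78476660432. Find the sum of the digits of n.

53

7+8+4+7+6+6+6+0+4+3+2 = 53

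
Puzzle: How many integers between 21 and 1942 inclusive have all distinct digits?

1190

The integers in [21, 1942] that have all distinct digits: 21, 23, 24, 25, 26, 27, …, 1940, 1942.
1190 qualify.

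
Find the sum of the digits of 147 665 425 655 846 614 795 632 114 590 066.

1+4+7+6+6+5+4+2+5+6+5+5+8+4+6+6+1+4+7+9+5+6+3+2+1+1+4+5+9+0+0+6+6 = 149

149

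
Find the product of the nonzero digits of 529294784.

5×2×9×2×9×4×7×8×4 = 1451520

1451520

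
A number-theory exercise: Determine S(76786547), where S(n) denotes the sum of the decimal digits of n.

50

7+6+7+8+6+5+4+7 = 50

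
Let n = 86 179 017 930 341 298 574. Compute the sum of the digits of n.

8+6+1+7+9+0+1+7+9+3+0+3+4+1+2+9+8+5+7+4 = 94

94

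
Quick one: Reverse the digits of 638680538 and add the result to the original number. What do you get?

Reverse of 638680538 is 835086836.
638680538 + 835086836 = 1473767374

1473767374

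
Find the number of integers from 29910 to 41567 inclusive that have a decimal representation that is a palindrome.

117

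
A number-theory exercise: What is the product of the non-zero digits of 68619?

2592

6×8×6×1×9 = 2592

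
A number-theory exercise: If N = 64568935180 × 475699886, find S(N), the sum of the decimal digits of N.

64568935180 × 475699886 = 30715435104267389480
Sum of its 20 digits: 80.

80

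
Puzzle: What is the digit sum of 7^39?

7^39 = 909543680129861140820205019889143
Sum of its 33 digits: 136.

136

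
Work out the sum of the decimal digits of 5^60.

5^60 = 867361737988403547205962240695953369140625
Sum of its 42 digits: 199.

199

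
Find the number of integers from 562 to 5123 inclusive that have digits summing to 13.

The integers in [562, 5123] that have digits summing to 13: 562, 571, 580, 607, 616, 625, …, 5107, 5116.
300 qualify.

300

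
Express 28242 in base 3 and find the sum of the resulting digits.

28242 in base 3 is 1102202000.
Digit sum: 1+1+0+2+2+0+2+0+0+0 = 8.

8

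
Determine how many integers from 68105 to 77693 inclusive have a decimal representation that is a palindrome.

96

The integers in [68105, 77693] that have a decimal representation that is a palindrome: 68186, 68286, 68386, 68486, 68586, 68686, …, 77577, 77677.
96 qualify.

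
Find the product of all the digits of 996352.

9×9×6×3×5×2 = 14580

14580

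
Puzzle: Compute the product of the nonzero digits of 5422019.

720

5×4×2×2×1×9 = 720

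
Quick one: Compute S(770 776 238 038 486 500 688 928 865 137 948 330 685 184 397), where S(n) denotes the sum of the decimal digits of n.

7+7+0+7+7+6+2+3+8+0+3+8+4+8+6+5+0+0+6+8+8+9+2+8+8+6+5+1+3+7+9+4+8+3+3+0+6+8+5+1+8+4+3+9+7 = 230

230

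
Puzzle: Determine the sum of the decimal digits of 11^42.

190

11^42 = 54763699237492901685126120802225273763666521
Sum of its 44 digits: 190.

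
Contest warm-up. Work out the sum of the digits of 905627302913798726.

9+0+5+6+2+7+3+0+2+9+1+3+7+9+8+7+2+6 = 86

86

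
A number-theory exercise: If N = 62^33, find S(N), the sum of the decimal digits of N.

287

62^33 = 140904788838798583412024976944907738550096881878156624003072
Sum of its 60 digits: 287.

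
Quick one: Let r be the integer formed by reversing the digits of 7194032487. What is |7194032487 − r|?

Reverse of 7194032487 is 7842304917.
|7194032487 − 7842304917| = 648272430

648272430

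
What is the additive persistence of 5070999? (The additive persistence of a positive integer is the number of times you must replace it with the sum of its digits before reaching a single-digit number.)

3

5070999 → 39 → 12 → 3 (3 steps)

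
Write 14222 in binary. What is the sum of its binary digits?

9

14222 in base 2 is 11011110001110.
Digit sum: 1+1+0+1+1+1+1+0+0+0+1+1+1+0 = 9.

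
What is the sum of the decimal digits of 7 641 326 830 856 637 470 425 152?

105

7+6+4+1+3+2+6+8+3+0+8+5+6+6+3+7+4+7+0+4+2+5+1+5+2 = 105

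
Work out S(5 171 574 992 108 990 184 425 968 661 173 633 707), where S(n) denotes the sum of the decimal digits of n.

5+1+7+1+5+7+4+9+9+2+1+0+8+9+9+0+1+8+4+4+2+5+9+6+8+6+6+1+1+7+3+6+3+3+7+0+7 = 174

174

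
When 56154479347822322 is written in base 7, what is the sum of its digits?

74

56154479347822322 in base 7 is 46325032151464464455.
Digit sum: 4+6+3+2+5+0+3+2+1+5+1+4+6+4+4+6+4+4+5+5 = 74.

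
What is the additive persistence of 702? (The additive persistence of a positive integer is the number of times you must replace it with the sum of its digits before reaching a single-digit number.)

1

702 → 9 (1 step)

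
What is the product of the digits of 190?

1×9×0 = 0

0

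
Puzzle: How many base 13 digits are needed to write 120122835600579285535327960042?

27

120122835600579285535327960042 in base 13 is 1403C033160118276BC525A376B, which has 27 digits.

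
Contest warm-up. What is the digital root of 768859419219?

6

7+6+8+8+5+9+4+1+9+2+1+9 = 69
6+9 = 15
1+5 = 6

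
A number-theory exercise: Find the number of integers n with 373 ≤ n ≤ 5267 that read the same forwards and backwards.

106

The integers in [373, 5267] that read the same forwards and backwards: 373, 383, 393, 404, 414, 424, …, 5115, 5225.
106 qualify.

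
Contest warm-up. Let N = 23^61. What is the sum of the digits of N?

23^61 = 116251347890871361278564061113207303341454579698200248077134264441710043082362528823
Sum of its 84 digits: 320.

320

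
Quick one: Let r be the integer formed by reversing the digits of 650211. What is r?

112056

Reversing 650211 gives 112056.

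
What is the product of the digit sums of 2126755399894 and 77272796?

S(2126755399894) = 2+1+2+6+7+5+5+3+9+9+8+9+4 = 70.
S(77272796) = 7+7+2+7+2+7+9+6 = 47.
70 · 47 = 3290.

3290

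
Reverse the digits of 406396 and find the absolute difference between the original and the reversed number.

Reverse of 406396 is 693604.
|406396 − 693604| = 287208

287208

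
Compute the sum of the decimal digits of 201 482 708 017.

2+0+1+4+8+2+7+0+8+0+1+7 = 40

40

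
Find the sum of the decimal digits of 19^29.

145

19^29 = 12129821994589221844500501021364910179
Sum of its 38 digits: 145.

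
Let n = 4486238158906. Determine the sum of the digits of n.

4+4+8+6+2+3+8+1+5+8+9+0+6 = 64

64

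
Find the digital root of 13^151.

4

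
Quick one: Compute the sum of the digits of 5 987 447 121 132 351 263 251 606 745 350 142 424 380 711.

155

5+9+8+7+4+4+7+1+2+1+1+3+2+3+5+1+2+6+3+2+5+1+6+0+6+7+4+5+3+5+0+1+4+2+4+2+4+3+8+0+7+1+1 = 155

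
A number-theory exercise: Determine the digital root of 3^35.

The digital root of n equals n mod 9 (or 9 when 9 | n), so we need 3^35 mod 9.
3^35 ≡ 0 (mod 9), so the digital root is 9.

9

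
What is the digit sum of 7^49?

7^49 = 256923577521058878088611477224235621321607
Sum of its 42 digits: 178.

178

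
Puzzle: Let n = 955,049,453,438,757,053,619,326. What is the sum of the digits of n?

9+5+5+0+4+9+4+5+3+4+3+8+7+5+7+0+5+3+6+1+9+3+2+6 = 113

113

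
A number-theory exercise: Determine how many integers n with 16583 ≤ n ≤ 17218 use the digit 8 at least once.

205

The integers in [16583, 17218] that use the digit 8 at least once: 16583, 16584, 16585, 16586, 16587, 16588, …, 17208, 17218.
205 qualify.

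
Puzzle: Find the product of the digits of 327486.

3×2×7×4×8×6 = 8064

8064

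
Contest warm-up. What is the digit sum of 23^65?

23^65 = 32531893445129332611554645425981044974375991037324055622153329695632580166211412428357143
Sum of its 89 digits: 362.

362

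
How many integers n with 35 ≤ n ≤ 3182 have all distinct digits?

The integers in [35, 3182] that have all distinct digits: 35, 36, 37, 38, 39, 40, …, 3180, 3182.
1815 qualify.

1815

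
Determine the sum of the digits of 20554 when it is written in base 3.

8

20554 in base 3 is 1001012021.
Digit sum: 1+0+0+1+0+1+2+0+2+1 = 8.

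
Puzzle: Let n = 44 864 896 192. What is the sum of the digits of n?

61

4+4+8+6+4+8+9+6+1+9+2 = 61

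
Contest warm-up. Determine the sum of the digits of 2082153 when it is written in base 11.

33

2082153 in base 11 is 11A2397.
Digit sum: 1+1+10+2+3+9+7 = 33.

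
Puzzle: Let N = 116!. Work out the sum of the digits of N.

729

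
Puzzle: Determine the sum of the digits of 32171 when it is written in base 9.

19

32171 in base 9 is 48115.
Digit sum: 4+8+1+1+5 = 19.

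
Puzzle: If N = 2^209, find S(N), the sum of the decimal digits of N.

284

2^209 = 822752278660603021077484591278675252491367932816789931674304512
Sum of its 63 digits: 284.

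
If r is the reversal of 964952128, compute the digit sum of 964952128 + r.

Reversal of 964952128 is 821259469; 964952128 + 821259469 = 1786211597.
Digit sum of 1786211597: 1+7+8+6+2+1+1+5+9+7 = 47.

47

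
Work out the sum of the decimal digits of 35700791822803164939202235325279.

3+5+7+0+0+7+9+1+8+2+2+8+0+3+1+6+4+9+3+9+2+0+2+2+3+5+3+2+5+2+7+9 = 129

129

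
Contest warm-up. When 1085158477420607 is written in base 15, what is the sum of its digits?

1085158477420607 in base 15 is 856C6E03D93C2.
Digit sum: 8+5+6+12+6+14+0+3+13+9+3+12+2 = 93.

93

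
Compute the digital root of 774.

7+7+4 = 18
1+8 = 9

9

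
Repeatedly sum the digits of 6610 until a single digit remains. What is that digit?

4

6+6+1+0 = 13
1+3 = 4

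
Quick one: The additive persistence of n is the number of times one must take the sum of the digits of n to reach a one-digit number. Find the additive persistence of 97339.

97339 → 31 → 4 (2 steps)

2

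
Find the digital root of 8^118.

1

The digital root of n equals n mod 9 (or 9 when 9 | n), so we need 8^118 mod 9.
8^118 ≡ 1 (mod 9), so the digital root is 1.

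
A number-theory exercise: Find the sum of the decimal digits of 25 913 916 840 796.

2+5+9+1+3+9+1+6+8+4+0+7+9+6 = 70

70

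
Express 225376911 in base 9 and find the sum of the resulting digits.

15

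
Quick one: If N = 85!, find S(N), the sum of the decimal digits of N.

414

85! = 281710411438055027694947944226061159480056634330574206405101912752560026159795933451040286452340924018275123200000000000000000000
Sum of its 129 digits: 414.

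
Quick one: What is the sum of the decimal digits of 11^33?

143

11^33 = 23225154419887808141001767796309131
Sum of its 35 digits: 143.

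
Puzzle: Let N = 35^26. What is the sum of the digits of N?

35^26 = 13988435771536460974289476871490478515625
Sum of its 41 digits: 208.

208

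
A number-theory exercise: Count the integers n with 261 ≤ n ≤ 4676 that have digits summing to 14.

332

The integers in [261, 4676] that have digits summing to 14: 266, 275, 284, 293, 329, 338, …, 4631, 4640.
332 qualify.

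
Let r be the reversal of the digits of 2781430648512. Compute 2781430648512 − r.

622970306640

Reverse of 2781430648512 is 2158460341872.
2781430648512 − 2158460341872 = 622970306640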